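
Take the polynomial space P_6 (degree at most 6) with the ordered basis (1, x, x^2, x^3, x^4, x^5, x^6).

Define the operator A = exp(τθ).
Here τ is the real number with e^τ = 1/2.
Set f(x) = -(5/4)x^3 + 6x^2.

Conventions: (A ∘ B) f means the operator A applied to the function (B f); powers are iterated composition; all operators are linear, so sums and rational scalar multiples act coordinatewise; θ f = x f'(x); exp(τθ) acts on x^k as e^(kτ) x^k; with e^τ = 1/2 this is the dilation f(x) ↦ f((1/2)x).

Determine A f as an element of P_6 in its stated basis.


exp(τθ) x^k = e^(kτ) x^k; with e^τ = 1/2 this sends x^k to (1/2)^k x^k
x^2 ↦ 1/4 x^2
x^3 ↦ 1/8 x^3
applying this coordinatewise to f: exp(τθ) f = -(5/32)x^3 + (3/2)x^2

the image equals g(x) = -(5/32)x^3 + (3/2)x^2


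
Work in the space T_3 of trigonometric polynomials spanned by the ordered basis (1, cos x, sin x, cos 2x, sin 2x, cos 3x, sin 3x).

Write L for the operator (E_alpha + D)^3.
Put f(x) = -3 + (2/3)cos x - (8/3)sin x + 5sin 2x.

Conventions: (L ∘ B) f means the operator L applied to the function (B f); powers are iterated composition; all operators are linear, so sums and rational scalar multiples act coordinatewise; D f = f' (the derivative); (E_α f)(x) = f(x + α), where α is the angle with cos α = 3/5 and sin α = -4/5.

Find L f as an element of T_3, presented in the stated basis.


g(x) = -3 - (172/375)cos x - (196/375)sin x - (13754/3125)cos 2x + (13853/3125)sin 2x

E_alpha f = -3 + (38/15)cos x - (16/15)sin x - (24/5)cos 2x - (7/5)sin 2x
D f = -(8/3)cos x - (2/3)sin x + 10cos 2x
(E_alpha + D) f = -3 - (2/15)cos x - (26/15)sin x + (26/5)cos 2x - (7/5)sin 2x
E_alpha (E_alpha + D) f = -3 + (98/75)cos x - (86/75)sin x - (14/125)cos 2x + (673/125)sin 2x
D (E_alpha + D) f = -(26/15)cos x + (2/15)sin x - (14/5)cos 2x - (52/5)sin 2x
(E_alpha + D) (E_alpha + D) f = -3 - (32/75)cos x - (76/75)sin x - (364/125)cos 2x - (627/125)sin 2x
E_alpha (E_alpha + D) (E_alpha + D) f = -3 + (208/375)cos x - (356/375)sin x + (17596/3125)cos 2x - (4347/3125)sin 2x
D (E_alpha + D) (E_alpha + D) f = -(76/75)cos x + (32/75)sin x - (1254/125)cos 2x + (728/125)sin 2x
(E_alpha + D) (E_alpha + D) (E_alpha + D) f = -3 - (172/375)cos x - (196/375)sin x - (13754/3125)cos 2x + (13853/3125)sin 2x


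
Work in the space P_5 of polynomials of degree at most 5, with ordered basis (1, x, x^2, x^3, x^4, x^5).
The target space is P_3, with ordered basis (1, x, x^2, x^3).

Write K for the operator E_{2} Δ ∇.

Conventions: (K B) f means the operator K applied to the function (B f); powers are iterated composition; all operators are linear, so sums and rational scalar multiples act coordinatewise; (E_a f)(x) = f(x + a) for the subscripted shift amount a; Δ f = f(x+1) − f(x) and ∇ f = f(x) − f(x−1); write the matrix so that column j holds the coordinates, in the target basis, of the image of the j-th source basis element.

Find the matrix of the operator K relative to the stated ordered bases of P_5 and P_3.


the matrix is [[0, 0, 2, 12, 50, 180]; [0, 0, 0, 6, 48, 250]; [0, 0, 0, 0, 12, 120]; [0, 0, 0, 0, 0, 20]] (rows listed top to bottom)

image of 1: 0
image of x: 0
image of x^2: 2
image of x^3: 6x + 12
image of x^4: 12x^2 + 48x + 50
image of x^5: 20x^3 + 120x^2 + 250x + 180
each image's coordinates form column j of the matrix


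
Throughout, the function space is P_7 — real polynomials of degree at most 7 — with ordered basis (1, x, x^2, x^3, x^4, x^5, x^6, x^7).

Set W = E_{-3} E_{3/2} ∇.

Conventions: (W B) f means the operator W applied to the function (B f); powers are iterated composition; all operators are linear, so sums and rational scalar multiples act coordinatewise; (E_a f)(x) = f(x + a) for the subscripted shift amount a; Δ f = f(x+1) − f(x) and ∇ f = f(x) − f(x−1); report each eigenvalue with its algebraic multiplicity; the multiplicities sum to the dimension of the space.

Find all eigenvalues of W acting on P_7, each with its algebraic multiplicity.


image of 1: 0
image of x: 1
image of x^2: 2x - 4
image of x^3: 3x^2 - 12x + 49/4
image of x^4: 4x^3 - 24x^2 + 49x - 34
image of x^5: 5x^4 - 40x^3 + (245/2)x^2 - 170x + 1441/16
image of x^6: 6x^5 - 60x^4 + 245x^3 - 510x^2 + (4323/8)x - 931/4
image of x^7: 7x^6 - 84x^5 + (1715/4)x^4 - 1190x^3 + (30261/16)x^2 - (6517/4)x + 37969/64
the matrix is upper triangular; its diagonal is (0, 0, 0, 0, 0, 0, 0, 0)
for a triangular matrix the eigenvalues are the diagonal entries, with algebraic multiplicity their repetition count

λ = 0 (multiplicity 8)


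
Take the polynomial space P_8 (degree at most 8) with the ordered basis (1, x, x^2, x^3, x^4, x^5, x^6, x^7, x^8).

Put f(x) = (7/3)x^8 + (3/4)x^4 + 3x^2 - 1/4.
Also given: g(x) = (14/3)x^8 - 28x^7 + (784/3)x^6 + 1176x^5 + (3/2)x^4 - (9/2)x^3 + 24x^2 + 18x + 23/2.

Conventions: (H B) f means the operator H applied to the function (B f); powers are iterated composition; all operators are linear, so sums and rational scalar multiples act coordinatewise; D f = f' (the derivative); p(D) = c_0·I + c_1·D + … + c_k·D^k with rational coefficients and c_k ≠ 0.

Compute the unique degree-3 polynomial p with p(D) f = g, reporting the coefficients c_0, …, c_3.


D^0 f = (7/3)x^8 + (3/4)x^4 + 3x^2 - 1/4
D^1 f = (56/3)x^7 + 3x^3 + 6x
D^2 f = (392/3)x^6 + 9x^2 + 6
D^3 f = 784x^5 + 18x
matching coefficients of g against c_0 f + c_1 Df + … from the top degree down determines the c_i
solution: c_0 = 2, c_1 = -3/2, c_2 = 2, c_3 = 3/2

c_0 = 2, c_1 = -3/2, c_2 = 2, c_3 = 3/2


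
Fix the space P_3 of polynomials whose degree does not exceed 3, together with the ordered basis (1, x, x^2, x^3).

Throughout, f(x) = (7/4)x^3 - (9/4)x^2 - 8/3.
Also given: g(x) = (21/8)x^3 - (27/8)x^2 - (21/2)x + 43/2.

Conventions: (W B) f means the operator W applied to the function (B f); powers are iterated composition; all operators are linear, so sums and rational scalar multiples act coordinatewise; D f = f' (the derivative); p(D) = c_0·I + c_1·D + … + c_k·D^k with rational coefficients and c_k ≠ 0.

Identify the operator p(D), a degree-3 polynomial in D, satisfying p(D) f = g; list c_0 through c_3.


D^0 f = (7/4)x^3 - (9/4)x^2 - 8/3
D^1 f = (21/4)x^2 - (9/2)x
D^2 f = (21/2)x - 9/2
D^3 f = 21/2
matching coefficients of g against c_0 f + c_1 Df + … from the top degree down determines the c_i
solution: c_0 = 3/2, c_1 = 0, c_2 = -1, c_3 = 2

p(D) = (3/2)·I − D^2 + 2·D^3, i.e. c_0 = 3/2, c_1 = 0, c_2 = -1, c_3 = 2


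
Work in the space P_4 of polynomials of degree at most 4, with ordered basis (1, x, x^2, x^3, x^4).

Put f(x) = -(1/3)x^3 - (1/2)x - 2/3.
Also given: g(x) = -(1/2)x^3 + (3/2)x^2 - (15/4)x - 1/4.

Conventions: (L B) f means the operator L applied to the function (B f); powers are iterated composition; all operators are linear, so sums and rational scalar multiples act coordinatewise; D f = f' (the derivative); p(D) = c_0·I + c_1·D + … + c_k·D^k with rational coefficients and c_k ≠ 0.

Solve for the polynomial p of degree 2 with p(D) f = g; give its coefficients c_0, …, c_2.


D^0 f = -(1/3)x^3 - (1/2)x - 2/3
D^1 f = -x^2 - 1/2
D^2 f = -2x
matching coefficients of g against c_0 f + c_1 Df + … from the top degree down determines the c_i
solution: c_0 = 3/2, c_1 = -3/2, c_2 = 3/2

p(D) = (3/2)·I − (3/2)·D + (3/2)·D^2, i.e. c_0 = 3/2, c_1 = -3/2, c_2 = 3/2


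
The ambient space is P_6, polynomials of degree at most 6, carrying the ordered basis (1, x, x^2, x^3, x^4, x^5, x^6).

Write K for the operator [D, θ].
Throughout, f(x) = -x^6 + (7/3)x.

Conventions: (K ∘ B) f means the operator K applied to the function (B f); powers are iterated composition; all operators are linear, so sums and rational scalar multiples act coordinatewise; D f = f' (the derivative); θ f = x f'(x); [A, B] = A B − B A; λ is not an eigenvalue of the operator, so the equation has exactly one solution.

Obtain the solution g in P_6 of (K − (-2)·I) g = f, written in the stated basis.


the result is g(x) = -(1/2)x^6 + (3/2)x^5 - (15/4)x^4 + (15/2)x^3 - (45/4)x^2 + (149/12)x - 149/24

write g with unknown coordinates in the stated basis and equate coefficients in (K − (-2)·I) g = f
solving from the highest basis element down gives g = -(1/2)x^6 + (3/2)x^5 - (15/4)x^4 + (15/2)x^3 - (45/4)x^2 + (149/12)x - 149/24
check: K g = -3x^5 + (15/2)x^4 - 15x^3 + (45/2)x^2 - (45/2)x + 149/12
so K g − (-2)·g = -x^6 + (7/3)x = f ✓


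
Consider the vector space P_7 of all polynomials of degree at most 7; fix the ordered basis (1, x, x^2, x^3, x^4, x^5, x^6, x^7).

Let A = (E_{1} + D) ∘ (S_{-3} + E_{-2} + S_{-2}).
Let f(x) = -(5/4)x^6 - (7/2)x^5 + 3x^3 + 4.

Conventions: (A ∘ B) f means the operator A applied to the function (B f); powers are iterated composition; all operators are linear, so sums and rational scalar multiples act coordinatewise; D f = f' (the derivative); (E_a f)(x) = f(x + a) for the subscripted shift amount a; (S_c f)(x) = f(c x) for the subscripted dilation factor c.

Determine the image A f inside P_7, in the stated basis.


S_{-3} f = -(3645/4)x^6 + (1701/2)x^5 - 81x^3 + 4
E_{-2} f = -(5/4)x^6 + (23/2)x^5 - 40x^4 + 63x^3 - 38x^2 - 4x + 12
S_{-2} f = -80x^6 + 112x^5 - 24x^3 + 4
(S_{-3} + E_{-2} + S_{-2}) f = -(1985/2)x^6 + 974x^5 - 40x^4 - 42x^3 - 38x^2 - 4x + 20
E_{1} (S_{-3} + E_{-2} + S_{-2}) f = -(1985/2)x^6 - 4981x^5 - (20115/2)x^4 - 10312x^3 - (11103/2)x^2 - 1451x - 245/2
D (S_{-3} + E_{-2} + S_{-2}) f = -5955x^5 + 4870x^4 - 160x^3 - 126x^2 - 76x - 4
(E_{1} + D) (S_{-3} + E_{-2} + S_{-2}) f = -(1985/2)x^6 - 10936x^5 - (10375/2)x^4 - 10472x^3 - (11355/2)x^2 - 1527x - 253/2

the image equals g(x) = -(1985/2)x^6 - 10936x^5 - (10375/2)x^4 - 10472x^3 - (11355/2)x^2 - 1527x - 253/2


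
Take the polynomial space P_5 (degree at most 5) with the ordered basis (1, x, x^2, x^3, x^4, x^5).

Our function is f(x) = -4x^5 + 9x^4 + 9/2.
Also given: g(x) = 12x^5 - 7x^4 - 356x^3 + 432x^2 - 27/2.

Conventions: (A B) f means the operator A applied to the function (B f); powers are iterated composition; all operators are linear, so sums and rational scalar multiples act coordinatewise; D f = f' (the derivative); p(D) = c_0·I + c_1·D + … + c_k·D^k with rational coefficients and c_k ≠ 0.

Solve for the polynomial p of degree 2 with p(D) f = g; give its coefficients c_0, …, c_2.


D^0 f = -4x^5 + 9x^4 + 9/2
D^1 f = -20x^4 + 36x^3
D^2 f = -80x^3 + 108x^2
matching coefficients of g against c_0 f + c_1 Df + … from the top degree down determines the c_i
solution: c_0 = -3, c_1 = -1, c_2 = 4

c_0 = -3, c_1 = -1, c_2 = 4


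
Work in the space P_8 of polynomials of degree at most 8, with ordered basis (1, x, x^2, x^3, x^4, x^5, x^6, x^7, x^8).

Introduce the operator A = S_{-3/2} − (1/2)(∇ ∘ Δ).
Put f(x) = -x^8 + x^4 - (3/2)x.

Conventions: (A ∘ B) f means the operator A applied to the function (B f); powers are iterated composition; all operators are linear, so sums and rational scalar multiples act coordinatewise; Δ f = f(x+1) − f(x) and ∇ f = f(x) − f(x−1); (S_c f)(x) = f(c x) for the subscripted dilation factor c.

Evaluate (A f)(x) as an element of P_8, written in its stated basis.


g(x) = -(6561/256)x^8 + 28x^6 + (1201/16)x^4 + 22x^2 + (9/4)x

S_{-3/2} f = -(6561/256)x^8 + (81/16)x^4 + (9/4)x
Δ f = -8x^7 - 28x^6 - 56x^5 - 70x^4 - 52x^3 - 22x^2 - 4x - 3/2
∇ Δ f = -56x^6 - 140x^4 - 44x^2
(-(1/2)(∇ ∘ Δ)) f = 28x^6 + 70x^4 + 22x^2
(S_{-3/2} − (1/2)(∇ ∘ Δ)) f = -(6561/256)x^8 + 28x^6 + (1201/16)x^4 + 22x^2 + (9/4)x


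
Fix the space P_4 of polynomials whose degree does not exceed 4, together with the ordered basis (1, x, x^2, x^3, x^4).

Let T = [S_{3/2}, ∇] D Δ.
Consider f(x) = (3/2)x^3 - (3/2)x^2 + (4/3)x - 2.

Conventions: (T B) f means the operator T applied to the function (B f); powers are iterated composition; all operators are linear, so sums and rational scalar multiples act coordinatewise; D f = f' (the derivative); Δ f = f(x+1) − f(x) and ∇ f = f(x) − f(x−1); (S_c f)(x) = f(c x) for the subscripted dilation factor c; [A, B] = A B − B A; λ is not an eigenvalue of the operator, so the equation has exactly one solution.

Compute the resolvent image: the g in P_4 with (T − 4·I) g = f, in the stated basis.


write g with unknown coordinates in the stated basis and equate coefficients in (T − 4·I) g = f
solving from the highest basis element down gives g = -(3/8)x^3 + (3/8)x^2 - (1/3)x + 25/32
check: T g = 9/8
so T g − 4·g = (3/2)x^3 - (3/2)x^2 + (4/3)x - 2 = f ✓

g(x) = -(3/8)x^3 + (3/8)x^2 - (1/3)x + 25/32


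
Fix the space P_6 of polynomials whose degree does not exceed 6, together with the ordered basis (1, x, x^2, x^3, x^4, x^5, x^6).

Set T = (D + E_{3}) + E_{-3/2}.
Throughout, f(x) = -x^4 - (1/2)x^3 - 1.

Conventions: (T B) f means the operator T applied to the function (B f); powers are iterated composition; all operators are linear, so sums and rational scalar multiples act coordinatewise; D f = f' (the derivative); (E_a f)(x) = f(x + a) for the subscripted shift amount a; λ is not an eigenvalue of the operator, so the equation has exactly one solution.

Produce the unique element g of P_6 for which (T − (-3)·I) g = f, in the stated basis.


write g with unknown coordinates in the stated basis and equate coefficients in (T − (-3)·I) g = f
solving from the highest basis element down gives g = -(1/5)x^4 + (3/10)x^3 + (9/4)x^2 - (99/200)x - 299/100
check: T g = -(2/5)x^4 - (7/5)x^3 - (27/4)x^2 + (297/200)x + 797/100
so T g − (-3)·g = -x^4 - (1/2)x^3 - 1 = f ✓

g(x) = -(1/5)x^4 + (3/10)x^3 + (9/4)x^2 - (99/200)x - 299/100


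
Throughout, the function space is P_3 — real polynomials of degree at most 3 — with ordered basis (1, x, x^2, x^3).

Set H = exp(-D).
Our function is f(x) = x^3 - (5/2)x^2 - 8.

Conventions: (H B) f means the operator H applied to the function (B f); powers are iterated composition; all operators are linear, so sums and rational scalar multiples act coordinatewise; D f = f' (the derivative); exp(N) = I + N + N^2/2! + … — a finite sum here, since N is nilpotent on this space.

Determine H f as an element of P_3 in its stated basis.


g(x) = x^3 - (11/2)x^2 + 8x - 23/2

order-1 term: -3x^2 + 5x
order-2 term: 3x - 5/2
order-3 term: -1
the series for exp(-D) f terminates at order 3
exp(-D) f = x^3 - (11/2)x^2 + 8x - 23/2


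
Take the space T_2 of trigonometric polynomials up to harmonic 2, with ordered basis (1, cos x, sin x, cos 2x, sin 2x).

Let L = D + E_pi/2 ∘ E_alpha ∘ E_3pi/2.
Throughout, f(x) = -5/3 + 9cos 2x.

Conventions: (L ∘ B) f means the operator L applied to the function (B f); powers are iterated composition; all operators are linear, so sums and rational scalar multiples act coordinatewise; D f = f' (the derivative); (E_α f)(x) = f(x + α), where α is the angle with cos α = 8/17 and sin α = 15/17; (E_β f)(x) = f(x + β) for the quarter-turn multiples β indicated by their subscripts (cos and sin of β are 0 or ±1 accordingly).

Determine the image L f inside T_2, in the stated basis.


the result is g(x) = -5/3 - (1449/289)cos 2x - (7362/289)sin 2x

D f = -18sin 2x
E_3pi/2 f = -5/3 - 9cos 2x
E_alpha E_3pi/2 f = -5/3 + (1449/289)cos 2x + (2160/289)sin 2x
E_pi/2 E_alpha E_3pi/2 f = -5/3 - (1449/289)cos 2x - (2160/289)sin 2x
(D + E_pi/2 ∘ E_alpha ∘ E_3pi/2) f = -5/3 - (1449/289)cos 2x - (7362/289)sin 2x


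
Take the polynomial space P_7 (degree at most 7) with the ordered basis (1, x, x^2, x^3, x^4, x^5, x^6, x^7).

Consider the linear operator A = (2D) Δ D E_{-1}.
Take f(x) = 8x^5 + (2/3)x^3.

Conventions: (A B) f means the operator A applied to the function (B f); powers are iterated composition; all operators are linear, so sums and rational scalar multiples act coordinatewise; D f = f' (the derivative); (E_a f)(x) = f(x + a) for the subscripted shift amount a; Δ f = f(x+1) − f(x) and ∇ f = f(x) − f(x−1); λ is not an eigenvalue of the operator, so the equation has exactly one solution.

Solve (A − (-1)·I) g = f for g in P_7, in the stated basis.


write g with unknown coordinates in the stated basis and equate coefficients in (A − (-1)·I) g = f
solving from the highest basis element down gives g = 8x^5 + (2/3)x^3 - 960x^2 + 960x - 328
check: A g = 960x^2 - 960x + 328
so A g − (-1)·g = 8x^5 + (2/3)x^3 = f ✓

the image equals g(x) = 8x^5 + (2/3)x^3 - 960x^2 + 960x - 328


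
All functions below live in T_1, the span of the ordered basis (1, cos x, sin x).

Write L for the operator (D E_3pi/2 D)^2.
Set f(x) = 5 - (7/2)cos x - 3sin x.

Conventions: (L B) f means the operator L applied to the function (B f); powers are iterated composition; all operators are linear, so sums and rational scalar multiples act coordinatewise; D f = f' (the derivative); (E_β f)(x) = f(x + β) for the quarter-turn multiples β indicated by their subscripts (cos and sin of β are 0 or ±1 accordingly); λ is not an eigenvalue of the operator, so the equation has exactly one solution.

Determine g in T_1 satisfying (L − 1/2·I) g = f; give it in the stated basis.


write g with unknown coordinates in the stated basis and equate coefficients in (L − 1/2·I) g = f
solving from the highest basis element down gives g = -10 + (7/3)cos x + 2sin x
check: L g = -(7/3)cos x - 2sin x
so L g − 1/2·g = 5 - (7/2)cos x - 3sin x = f ✓

the image equals g(x) = -10 + (7/3)cos x + 2sin x


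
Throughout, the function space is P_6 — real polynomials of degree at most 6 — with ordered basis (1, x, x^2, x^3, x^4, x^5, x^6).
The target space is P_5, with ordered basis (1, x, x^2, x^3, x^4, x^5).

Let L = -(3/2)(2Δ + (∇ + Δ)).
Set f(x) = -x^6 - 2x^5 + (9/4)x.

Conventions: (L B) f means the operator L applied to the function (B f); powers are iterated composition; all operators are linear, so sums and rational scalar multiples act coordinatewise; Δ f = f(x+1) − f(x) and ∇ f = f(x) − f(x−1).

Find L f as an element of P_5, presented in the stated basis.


the image equals g(x) = 36x^5 + 105x^4 + 180x^3 + 165x^2 + 66x + 3/2

Δ f = -6x^5 - 25x^4 - 40x^3 - 35x^2 - 16x - 3/4
(2Δ) f = -12x^5 - 50x^4 - 80x^3 - 70x^2 - 32x - 3/2
∇ f = -6x^5 + 5x^4 - 5x^2 + 4x + 5/4
Δ f = -6x^5 - 25x^4 - 40x^3 - 35x^2 - 16x - 3/4
(∇ + Δ) f = -12x^5 - 20x^4 - 40x^3 - 40x^2 - 12x + 1/2
(2Δ + (∇ + Δ)) f = -24x^5 - 70x^4 - 120x^3 - 110x^2 - 44x - 1
(-(3/2)(2Δ + (∇ + Δ))) f = 36x^5 + 105x^4 + 180x^3 + 165x^2 + 66x + 3/2


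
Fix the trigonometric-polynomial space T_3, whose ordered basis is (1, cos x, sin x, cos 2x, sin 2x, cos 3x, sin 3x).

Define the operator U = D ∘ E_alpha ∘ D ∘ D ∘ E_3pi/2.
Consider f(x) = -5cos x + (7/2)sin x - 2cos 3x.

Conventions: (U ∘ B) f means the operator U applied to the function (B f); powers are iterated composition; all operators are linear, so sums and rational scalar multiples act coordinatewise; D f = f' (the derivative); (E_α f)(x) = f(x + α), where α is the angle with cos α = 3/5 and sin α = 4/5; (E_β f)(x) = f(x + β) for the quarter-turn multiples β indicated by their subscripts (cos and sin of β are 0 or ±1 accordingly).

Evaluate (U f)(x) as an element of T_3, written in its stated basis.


E_3pi/2 f = -(7/2)cos x - 5sin x + 2sin 3x
D E_3pi/2 f = -5cos x + (7/2)sin x + 6cos 3x
D D E_3pi/2 f = (7/2)cos x + 5sin x - 18sin 3x
E_alpha (D ∘ D ∘ E_3pi/2) f = (61/10)cos x + (1/5)sin x - (792/125)cos 3x + (2106/125)sin 3x
D E_alpha (D ∘ D ∘ E_3pi/2) f = (1/5)cos x - (61/10)sin x + (6318/125)cos 3x + (2376/125)sin 3x

the result is g(x) = (1/5)cos x - (61/10)sin x + (6318/125)cos 3x + (2376/125)sin 3x


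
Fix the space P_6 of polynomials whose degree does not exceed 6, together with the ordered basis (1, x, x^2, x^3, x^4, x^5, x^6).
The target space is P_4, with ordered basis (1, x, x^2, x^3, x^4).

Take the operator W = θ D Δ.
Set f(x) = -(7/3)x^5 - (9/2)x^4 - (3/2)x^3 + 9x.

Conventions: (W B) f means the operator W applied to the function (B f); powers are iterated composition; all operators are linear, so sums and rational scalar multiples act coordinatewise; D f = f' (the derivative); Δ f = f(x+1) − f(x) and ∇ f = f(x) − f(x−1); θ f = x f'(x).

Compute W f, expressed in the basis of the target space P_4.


Δ f = -(35/3)x^4 - (124/3)x^3 - (329/6)x^2 - (205/6)x + 2/3
D Δ f = -(140/3)x^3 - 124x^2 - (329/3)x - 205/6
θ D Δ f = -140x^3 - 248x^2 - (329/3)x

the result is g(x) = -140x^3 - 248x^2 - (329/3)x


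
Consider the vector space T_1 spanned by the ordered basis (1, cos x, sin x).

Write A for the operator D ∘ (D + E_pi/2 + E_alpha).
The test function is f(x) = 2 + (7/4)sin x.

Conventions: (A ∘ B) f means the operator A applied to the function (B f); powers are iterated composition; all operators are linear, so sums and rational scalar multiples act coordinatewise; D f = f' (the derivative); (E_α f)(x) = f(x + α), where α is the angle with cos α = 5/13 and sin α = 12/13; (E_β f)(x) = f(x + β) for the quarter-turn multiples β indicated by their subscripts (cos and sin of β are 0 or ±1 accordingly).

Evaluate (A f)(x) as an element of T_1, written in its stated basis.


D f = (7/4)cos x
E_pi/2 f = 2 + (7/4)cos x
E_alpha f = 2 + (21/13)cos x + (35/52)sin x
(D + E_pi/2 + E_alpha) f = 4 + (133/26)cos x + (35/52)sin x
D (D + E_pi/2 + E_alpha) f = (35/52)cos x - (133/26)sin x

the result is g(x) = (35/52)cos x - (133/26)sin x


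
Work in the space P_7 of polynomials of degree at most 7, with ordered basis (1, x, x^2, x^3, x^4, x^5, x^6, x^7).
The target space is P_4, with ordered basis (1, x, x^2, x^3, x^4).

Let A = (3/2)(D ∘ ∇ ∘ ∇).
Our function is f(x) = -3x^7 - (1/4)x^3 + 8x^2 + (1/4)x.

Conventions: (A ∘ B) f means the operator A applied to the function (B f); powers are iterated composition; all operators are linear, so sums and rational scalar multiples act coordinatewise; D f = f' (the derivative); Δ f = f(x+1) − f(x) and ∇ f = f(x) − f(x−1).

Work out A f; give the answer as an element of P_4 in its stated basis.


the result is g(x) = -945x^4 + 3780x^3 - 6615x^2 + 5670x - 7821/4

∇ f = -21x^6 + 63x^5 - 105x^4 + 105x^3 - (255/4)x^2 + (151/4)x - 11
∇ ∇ f = -126x^5 + 630x^4 - 1470x^3 + 1890x^2 - (2607/2)x + 791/2
D ∇ ∇ f = -630x^4 + 2520x^3 - 4410x^2 + 3780x - 2607/2
((3/2)(D ∘ ∇ ∘ ∇)) f = -945x^4 + 3780x^3 - 6615x^2 + 5670x - 7821/4


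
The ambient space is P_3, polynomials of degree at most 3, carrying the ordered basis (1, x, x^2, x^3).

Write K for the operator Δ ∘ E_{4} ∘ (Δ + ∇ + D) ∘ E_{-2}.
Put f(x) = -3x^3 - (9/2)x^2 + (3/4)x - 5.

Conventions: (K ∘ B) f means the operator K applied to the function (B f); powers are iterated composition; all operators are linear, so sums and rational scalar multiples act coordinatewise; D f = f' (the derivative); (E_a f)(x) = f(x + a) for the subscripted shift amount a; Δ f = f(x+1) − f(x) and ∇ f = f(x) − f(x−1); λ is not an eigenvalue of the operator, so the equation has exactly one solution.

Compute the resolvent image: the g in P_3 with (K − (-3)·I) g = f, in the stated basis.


g(x) = -x^3 - (3/2)x^2 + (25/4)x + 49/3

write g with unknown coordinates in the stated basis and equate coefficients in (K − (-3)·I) g = f
solving from the highest basis element down gives g = -x^3 - (3/2)x^2 + (25/4)x + 49/3
check: K g = -18x - 54
so K g − (-3)·g = -3x^3 - (9/2)x^2 + (3/4)x - 5 = f ✓


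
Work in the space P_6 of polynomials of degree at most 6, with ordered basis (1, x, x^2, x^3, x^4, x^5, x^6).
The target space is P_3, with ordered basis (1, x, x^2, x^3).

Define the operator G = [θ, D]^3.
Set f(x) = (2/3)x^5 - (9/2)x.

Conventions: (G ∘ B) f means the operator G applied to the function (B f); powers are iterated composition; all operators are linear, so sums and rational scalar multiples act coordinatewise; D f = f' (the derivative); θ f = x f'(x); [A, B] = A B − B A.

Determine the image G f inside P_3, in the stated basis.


the result is g(x) = -40x^2

D f = (10/3)x^4 - 9/2
θ D f = (40/3)x^4
θ f = (10/3)x^5 - (9/2)x
D θ f = (50/3)x^4 - 9/2
[θ, D] f = -(10/3)x^4 + 9/2
D [θ, D] f = -(40/3)x^3
θ D [θ, D] f = -40x^3
θ [θ, D] f = -(40/3)x^4
D θ [θ, D] f = -(160/3)x^3
[θ, D] [θ, D] f = (40/3)x^3
D [θ, D] [θ, D] f = 40x^2
θ D [θ, D] [θ, D] f = 80x^2
θ [θ, D] [θ, D] f = 40x^3
D θ [θ, D] [θ, D] f = 120x^2
[θ, D] [θ, D] [θ, D] f = -40x^2


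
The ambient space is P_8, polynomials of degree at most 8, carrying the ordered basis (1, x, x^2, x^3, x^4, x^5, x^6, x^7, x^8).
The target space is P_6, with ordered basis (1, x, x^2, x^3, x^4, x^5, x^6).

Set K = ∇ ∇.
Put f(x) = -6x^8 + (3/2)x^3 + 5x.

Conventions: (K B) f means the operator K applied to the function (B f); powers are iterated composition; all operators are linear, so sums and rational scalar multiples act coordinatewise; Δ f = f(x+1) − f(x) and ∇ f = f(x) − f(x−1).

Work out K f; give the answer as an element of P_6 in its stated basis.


∇ f = -48x^7 + 168x^6 - 336x^5 + 420x^4 - 336x^3 + (345/2)x^2 - (105/2)x + 25/2
∇ ∇ f = -336x^6 + 2016x^5 - 5880x^4 + 10080x^3 - 10416x^2 + 6057x - 1533

g(x) = -336x^6 + 2016x^5 - 5880x^4 + 10080x^3 - 10416x^2 + 6057x - 1533


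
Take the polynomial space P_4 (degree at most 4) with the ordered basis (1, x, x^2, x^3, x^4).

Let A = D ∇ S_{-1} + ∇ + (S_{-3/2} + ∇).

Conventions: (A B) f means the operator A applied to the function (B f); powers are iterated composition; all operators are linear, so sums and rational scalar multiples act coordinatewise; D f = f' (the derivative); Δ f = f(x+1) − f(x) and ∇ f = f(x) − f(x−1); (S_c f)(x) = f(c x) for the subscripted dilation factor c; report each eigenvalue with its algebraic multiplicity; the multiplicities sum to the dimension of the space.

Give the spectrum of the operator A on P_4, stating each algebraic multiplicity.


λ = -27/8 (multiplicity 1), λ = -3/2 (multiplicity 1), λ = 1 (multiplicity 1), λ = 9/4 (multiplicity 1), λ = 81/16 (multiplicity 1)

image of 1: 1
image of x: -(3/2)x + 2
image of x^2: (9/4)x^2 + 4x
image of x^3: -(27/8)x^3 + 6x^2 - 12x + 5
image of x^4: (81/16)x^4 + 8x^3 - 4x + 2
the matrix is upper triangular; its diagonal is (1, -3/2, 9/4, -27/8, 81/16)
for a triangular matrix the eigenvalues are the diagonal entries, with algebraic multiplicity their repetition count


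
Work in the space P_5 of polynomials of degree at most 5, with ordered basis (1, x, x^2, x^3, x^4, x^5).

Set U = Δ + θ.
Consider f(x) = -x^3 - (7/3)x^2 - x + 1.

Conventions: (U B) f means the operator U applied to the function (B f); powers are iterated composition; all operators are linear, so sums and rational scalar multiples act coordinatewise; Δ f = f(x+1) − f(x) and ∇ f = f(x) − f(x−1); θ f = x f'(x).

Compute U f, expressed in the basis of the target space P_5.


Δ f = -3x^2 - (23/3)x - 13/3
θ f = -3x^3 - (14/3)x^2 - x
(Δ + θ) f = -3x^3 - (23/3)x^2 - (26/3)x - 13/3

the result is g(x) = -3x^3 - (23/3)x^2 - (26/3)x - 13/3


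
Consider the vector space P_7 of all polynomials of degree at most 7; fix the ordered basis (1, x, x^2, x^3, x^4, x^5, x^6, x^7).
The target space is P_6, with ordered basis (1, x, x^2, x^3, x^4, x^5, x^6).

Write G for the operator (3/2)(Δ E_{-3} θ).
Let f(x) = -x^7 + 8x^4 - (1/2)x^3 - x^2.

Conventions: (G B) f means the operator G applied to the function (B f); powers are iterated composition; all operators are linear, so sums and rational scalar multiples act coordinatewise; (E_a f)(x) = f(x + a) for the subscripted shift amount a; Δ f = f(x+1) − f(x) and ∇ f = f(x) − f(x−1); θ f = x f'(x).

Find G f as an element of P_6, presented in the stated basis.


θ f = -7x^7 + 32x^4 - (3/2)x^3 - 2x^2
E_{-3} θ f = -7x^7 + 147x^6 - 1323x^5 + 6647x^4 - (40461/2)x^3 + (74921/2)x^2 - (78411/2)x + 35847/2
Δ E_{-3} θ f = -49x^6 + 735x^5 - 4655x^4 + 16053x^3 - (63963/2)x^2 + (70071/2)x - 33023/2
((3/2)(Δ E_{-3} θ)) f = -(147/2)x^6 + (2205/2)x^5 - (13965/2)x^4 + (48159/2)x^3 - (191889/4)x^2 + (210213/4)x - 99069/4

the image equals g(x) = -(147/2)x^6 + (2205/2)x^5 - (13965/2)x^4 + (48159/2)x^3 - (191889/4)x^2 + (210213/4)x - 99069/4


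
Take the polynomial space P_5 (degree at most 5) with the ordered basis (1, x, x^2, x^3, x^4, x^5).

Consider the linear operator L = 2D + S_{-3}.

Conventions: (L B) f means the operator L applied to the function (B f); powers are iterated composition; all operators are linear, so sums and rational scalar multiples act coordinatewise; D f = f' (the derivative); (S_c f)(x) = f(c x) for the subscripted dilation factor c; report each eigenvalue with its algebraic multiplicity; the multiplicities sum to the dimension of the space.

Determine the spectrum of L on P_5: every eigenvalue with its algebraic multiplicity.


λ = -243 (multiplicity 1), λ = -27 (multiplicity 1), λ = -3 (multiplicity 1), λ = 1 (multiplicity 1), λ = 9 (multiplicity 1), λ = 81 (multiplicity 1)

image of 1: 1
image of x: -3x + 2
image of x^2: 9x^2 + 4x
image of x^3: -27x^3 + 6x^2
image of x^4: 81x^4 + 8x^3
image of x^5: -243x^5 + 10x^4
the matrix is upper triangular; its diagonal is (1, -3, 9, -27, 81, -243)
for a triangular matrix the eigenvalues are the diagonal entries, with algebraic multiplicity their repetition count


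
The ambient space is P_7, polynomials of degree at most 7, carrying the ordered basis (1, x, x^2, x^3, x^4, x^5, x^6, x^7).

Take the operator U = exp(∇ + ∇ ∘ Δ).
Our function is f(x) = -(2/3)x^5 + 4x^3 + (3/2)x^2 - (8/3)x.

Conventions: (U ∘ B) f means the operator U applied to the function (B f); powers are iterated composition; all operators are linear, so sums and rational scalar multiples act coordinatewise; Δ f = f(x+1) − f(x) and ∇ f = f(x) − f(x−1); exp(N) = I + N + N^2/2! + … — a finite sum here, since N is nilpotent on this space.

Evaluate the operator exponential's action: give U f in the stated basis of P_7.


g(x) = -(2/3)x^5 - (10/3)x^4 - (28/3)x^3 - (119/6)x^2 - (77/3)x - 43/3

order-1 term: -(10/3)x^4 - (20/3)x^3 + (16/3)x^2 + (35/3)x + 13/6
order-2 term: -(20/3)x^3 - 20x^2 - (34/3)x + 7/2
order-3 term: -(20/3)x^2 - 20x - 38/3
order-4 term: -(10/3)x - 20/3
order-5 term: -2/3
the series for exp(∇ + ∇ ∘ Δ) f terminates at order 5
exp(∇ + ∇ ∘ Δ) f = -(2/3)x^5 - (10/3)x^4 - (28/3)x^3 - (119/6)x^2 - (77/3)x - 43/3


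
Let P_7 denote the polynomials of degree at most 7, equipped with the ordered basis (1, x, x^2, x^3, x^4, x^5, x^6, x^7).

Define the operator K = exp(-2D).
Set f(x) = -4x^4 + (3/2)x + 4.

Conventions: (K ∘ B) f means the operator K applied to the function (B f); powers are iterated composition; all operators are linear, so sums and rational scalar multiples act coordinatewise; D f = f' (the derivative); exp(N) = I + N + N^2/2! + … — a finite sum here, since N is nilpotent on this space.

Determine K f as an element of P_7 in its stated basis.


order-1 term: 32x^3 - 3
order-2 term: -96x^2
order-3 term: 128x
order-4 term: -64
the series for exp(-2D) f terminates at order 4
exp(-2D) f = -4x^4 + 32x^3 - 96x^2 + (259/2)x - 63

the image equals g(x) = -4x^4 + 32x^3 - 96x^2 + (259/2)x - 63


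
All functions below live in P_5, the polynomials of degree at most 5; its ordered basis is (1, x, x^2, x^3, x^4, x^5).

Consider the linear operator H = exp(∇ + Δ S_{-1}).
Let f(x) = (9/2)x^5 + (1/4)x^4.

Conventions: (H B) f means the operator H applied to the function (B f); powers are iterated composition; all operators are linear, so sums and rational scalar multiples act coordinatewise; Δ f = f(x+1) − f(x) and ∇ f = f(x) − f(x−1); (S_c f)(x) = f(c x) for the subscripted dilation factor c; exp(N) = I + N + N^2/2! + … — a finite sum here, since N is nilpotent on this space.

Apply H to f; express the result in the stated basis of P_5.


order-1 term: -88x^3 - 43x
order-2 term: 264x
the series for exp(∇ + Δ S_{-1}) f terminates at order 2
exp(∇ + Δ S_{-1}) f = (9/2)x^5 + (1/4)x^4 - 88x^3 + 221x

the image equals g(x) = (9/2)x^5 + (1/4)x^4 - 88x^3 + 221x


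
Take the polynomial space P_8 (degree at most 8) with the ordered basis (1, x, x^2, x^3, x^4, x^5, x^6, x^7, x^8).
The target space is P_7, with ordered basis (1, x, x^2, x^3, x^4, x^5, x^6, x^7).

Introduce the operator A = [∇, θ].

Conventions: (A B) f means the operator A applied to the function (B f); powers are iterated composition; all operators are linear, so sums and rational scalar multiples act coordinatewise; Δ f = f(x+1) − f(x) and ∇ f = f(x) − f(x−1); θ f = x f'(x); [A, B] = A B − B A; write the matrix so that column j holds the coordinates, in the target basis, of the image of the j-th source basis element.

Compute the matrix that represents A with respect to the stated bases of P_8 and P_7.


image of 1: 0
image of x: 1
image of x^2: 2x - 2
image of x^3: 3x^2 - 6x + 3
image of x^4: 4x^3 - 12x^2 + 12x - 4
image of x^5: 5x^4 - 20x^3 + 30x^2 - 20x + 5
image of x^6: 6x^5 - 30x^4 + 60x^3 - 60x^2 + 30x - 6
image of x^7: 7x^6 - 42x^5 + 105x^4 - 140x^3 + 105x^2 - 42x + 7
image of x^8: 8x^7 - 56x^6 + 168x^5 - 280x^4 + 280x^3 - 168x^2 + 56x - 8
each image's coordinates form column j of the matrix

the matrix is [[0, 1, -2, 3, -4, 5, -6, 7, -8]; [0, 0, 2, -6, 12, -20, 30, -42, 56]; [0, 0, 0, 3, -12, 30, -60, 105, -168]; [0, 0, 0, 0, 4, -20, 60, -140, 280]; [0, 0, 0, 0, 0, 5, -30, 105, -280]; [0, 0, 0, 0, 0, 0, 6, -42, 168]; [0, 0, 0, 0, 0, 0, 0, 7, -56]; [0, 0, 0, 0, 0, 0, 0, 0, 8]] (rows listed top to bottom)


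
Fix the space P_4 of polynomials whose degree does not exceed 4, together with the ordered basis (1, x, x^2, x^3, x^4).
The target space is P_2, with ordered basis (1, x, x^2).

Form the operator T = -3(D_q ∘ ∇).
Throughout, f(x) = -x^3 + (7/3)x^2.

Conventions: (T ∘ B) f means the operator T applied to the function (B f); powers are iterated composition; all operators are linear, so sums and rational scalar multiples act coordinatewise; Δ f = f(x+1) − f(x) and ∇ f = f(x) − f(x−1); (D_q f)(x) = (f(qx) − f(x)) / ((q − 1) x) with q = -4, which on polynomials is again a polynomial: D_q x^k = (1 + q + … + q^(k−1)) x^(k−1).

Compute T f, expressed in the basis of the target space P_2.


g(x) = -27x - 23

∇ f = -3x^2 + (23/3)x - 10/3
D_q ∇ f = 9x + 23/3
(-3(D_q ∘ ∇)) f = -27x - 23


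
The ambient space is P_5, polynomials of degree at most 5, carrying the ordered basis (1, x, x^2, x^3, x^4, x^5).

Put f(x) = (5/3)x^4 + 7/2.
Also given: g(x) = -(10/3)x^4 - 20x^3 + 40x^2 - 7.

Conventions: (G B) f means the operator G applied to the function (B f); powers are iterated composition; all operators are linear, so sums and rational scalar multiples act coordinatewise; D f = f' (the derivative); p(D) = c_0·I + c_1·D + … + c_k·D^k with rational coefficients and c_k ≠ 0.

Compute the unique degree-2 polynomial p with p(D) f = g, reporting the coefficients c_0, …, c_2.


p(D) = -2·I − 3·D + 2·D^2, i.e. c_0 = -2, c_1 = -3, c_2 = 2

D^0 f = (5/3)x^4 + 7/2
D^1 f = (20/3)x^3
D^2 f = 20x^2
matching coefficients of g against c_0 f + c_1 Df + … from the top degree down determines the c_i
solution: c_0 = -2, c_1 = -3, c_2 = 2


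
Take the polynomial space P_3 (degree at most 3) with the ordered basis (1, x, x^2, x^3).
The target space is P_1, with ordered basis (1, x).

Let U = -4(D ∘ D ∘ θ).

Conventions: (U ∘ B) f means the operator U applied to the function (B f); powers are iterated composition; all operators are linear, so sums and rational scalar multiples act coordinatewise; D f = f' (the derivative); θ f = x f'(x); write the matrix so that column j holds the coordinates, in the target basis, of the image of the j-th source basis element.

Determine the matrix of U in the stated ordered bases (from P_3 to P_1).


image of 1: 0
image of x: 0
image of x^2: -16
image of x^3: -72x
each image's coordinates form column j of the matrix

the matrix is [[0, 0, -16, 0]; [0, 0, 0, -72]] (rows listed top to bottom)


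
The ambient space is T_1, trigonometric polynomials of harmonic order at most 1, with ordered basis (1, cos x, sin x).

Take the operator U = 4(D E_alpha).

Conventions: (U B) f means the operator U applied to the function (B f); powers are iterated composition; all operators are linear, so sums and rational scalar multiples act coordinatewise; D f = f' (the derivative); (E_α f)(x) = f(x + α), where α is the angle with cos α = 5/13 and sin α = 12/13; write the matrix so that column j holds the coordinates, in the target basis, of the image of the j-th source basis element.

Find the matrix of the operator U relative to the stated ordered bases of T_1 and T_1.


image of 1: 0
image of cos x: -(48/13)cos x - (20/13)sin x
image of sin x: (20/13)cos x - (48/13)sin x
each image's coordinates form column j of the matrix

the matrix is [[0, 0, 0]; [0, -48/13, 20/13]; [0, -20/13, -48/13]] (rows listed top to bottom)


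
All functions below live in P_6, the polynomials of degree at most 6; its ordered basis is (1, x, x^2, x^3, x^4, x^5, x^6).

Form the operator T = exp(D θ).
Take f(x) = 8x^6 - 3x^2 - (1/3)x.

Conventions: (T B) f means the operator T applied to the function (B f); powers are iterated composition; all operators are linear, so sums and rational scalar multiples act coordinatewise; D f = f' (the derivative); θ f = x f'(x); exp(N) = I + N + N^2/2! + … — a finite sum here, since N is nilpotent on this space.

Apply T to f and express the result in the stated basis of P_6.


g(x) = 8x^6 + 288x^5 + 3600x^4 + 19200x^3 + 43197x^2 + (103643/3)x + 17261/3

order-1 term: 288x^5 - 12x - 1/3
order-2 term: 3600x^4 - 6
order-3 term: 19200x^3
order-4 term: 43200x^2
order-5 term: 34560x
order-6 term: 5760
the series for exp(D θ) f terminates at order 6
exp(D θ) f = 8x^6 + 288x^5 + 3600x^4 + 19200x^3 + 43197x^2 + (103643/3)x + 17261/3


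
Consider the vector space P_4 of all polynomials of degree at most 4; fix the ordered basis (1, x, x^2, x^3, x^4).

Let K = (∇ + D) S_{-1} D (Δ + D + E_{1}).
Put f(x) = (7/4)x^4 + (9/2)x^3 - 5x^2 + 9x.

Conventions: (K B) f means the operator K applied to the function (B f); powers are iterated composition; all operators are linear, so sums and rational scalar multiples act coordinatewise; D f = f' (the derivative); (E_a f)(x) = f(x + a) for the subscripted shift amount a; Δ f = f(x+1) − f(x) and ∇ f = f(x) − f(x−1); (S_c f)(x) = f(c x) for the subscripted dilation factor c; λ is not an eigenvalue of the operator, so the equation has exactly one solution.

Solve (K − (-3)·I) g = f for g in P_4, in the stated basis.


the result is g(x) = (7/12)x^4 + (3/2)x^3 + 3x^2 - (100/3)x + 731/18

write g with unknown coordinates in the stated basis and equate coefficients in (K − (-3)·I) g = f
solving from the highest basis element down gives g = (7/12)x^4 + (3/2)x^3 + 3x^2 - (100/3)x + 731/18
check: K g = -14x^2 + 109x - 731/6
so K g − (-3)·g = (7/4)x^4 + (9/2)x^3 - 5x^2 + 9x = f ✓


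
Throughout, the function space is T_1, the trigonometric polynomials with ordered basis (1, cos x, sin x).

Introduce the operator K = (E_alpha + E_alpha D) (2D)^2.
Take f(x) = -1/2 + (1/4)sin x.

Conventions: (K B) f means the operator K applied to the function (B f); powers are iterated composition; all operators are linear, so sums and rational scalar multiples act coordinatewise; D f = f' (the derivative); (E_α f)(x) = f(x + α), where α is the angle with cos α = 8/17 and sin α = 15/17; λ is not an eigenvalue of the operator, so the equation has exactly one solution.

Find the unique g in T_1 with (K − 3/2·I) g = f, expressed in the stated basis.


the result is g(x) = 1/3 + (92/1993)cos x + (5/3986)sin x

write g with unknown coordinates in the stated basis and equate coefficients in (K − 3/2·I) g = f
solving from the highest basis element down gives g = 1/3 + (92/1993)cos x + (5/3986)sin x
check: K g = (138/1993)cos x + (502/1993)sin x
so K g − 3/2·g = -1/2 + (1/4)sin x = f ✓


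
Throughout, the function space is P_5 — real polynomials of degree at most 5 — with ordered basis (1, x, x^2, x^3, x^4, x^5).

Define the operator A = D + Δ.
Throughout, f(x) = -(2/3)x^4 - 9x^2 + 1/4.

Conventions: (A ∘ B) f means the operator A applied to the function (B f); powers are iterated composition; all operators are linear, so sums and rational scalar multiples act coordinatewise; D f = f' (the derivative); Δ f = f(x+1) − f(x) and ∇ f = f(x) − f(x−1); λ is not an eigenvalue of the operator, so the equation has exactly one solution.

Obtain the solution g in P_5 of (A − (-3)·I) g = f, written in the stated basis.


g(x) = -(2/9)x^4 + (16/27)x^3 - (101/27)x^2 + (380/81)x - 1867/972

write g with unknown coordinates in the stated basis and equate coefficients in (A − (-3)·I) g = f
solving from the highest basis element down gives g = -(2/9)x^4 + (16/27)x^3 - (101/27)x^2 + (380/81)x - 1867/972
check: A g = -(16/9)x^3 + (20/9)x^2 - (380/27)x + 487/81
so A g − (-3)·g = -(2/3)x^4 - 9x^2 + 1/4 = f ✓
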